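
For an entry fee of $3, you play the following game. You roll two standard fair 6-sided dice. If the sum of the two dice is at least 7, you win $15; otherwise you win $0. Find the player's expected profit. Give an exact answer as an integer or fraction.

E[payout] = (5/12)·0 + (7/12)·15 = 35/4
Expected profit = 35/4 − 3 = 23/4

23/4 dollars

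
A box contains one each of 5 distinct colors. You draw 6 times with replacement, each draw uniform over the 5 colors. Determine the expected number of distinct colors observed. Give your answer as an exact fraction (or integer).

Let Xⱼ=1 if type j appears at least once. P(Xⱼ=1) = 1 − ((5−1)/5)^6 = 11529/15625.
E[#distinct] = 5·11529/15625 = 11529/3125.

11529/3125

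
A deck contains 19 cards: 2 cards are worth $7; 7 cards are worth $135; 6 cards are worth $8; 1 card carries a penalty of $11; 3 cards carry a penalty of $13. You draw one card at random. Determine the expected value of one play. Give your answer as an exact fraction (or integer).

957/19 dollars

E[payout] = (2/19)·7 + (7/19)·135 + (6/19)·8 + (1/19)·(-11) + (3/19)·(-13) = 957/19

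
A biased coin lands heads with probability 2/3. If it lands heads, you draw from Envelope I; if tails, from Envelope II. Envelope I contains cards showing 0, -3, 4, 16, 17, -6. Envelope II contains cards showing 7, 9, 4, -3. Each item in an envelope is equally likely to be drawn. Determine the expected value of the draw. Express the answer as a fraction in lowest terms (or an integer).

163/36

E[X | Envelope I] = (0 − 3 + 4 + 16 + 17 − 6)/6 = 14/3
E[X | Envelope II] = (7 + 9 + 4 − 3)/4 = 17/4
E[X] = (2/3)·14/3 + (1/3)·17/4 = 163/36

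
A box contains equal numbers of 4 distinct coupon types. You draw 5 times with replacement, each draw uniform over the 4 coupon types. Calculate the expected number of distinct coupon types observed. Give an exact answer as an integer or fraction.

781/256

Let Xⱼ=1 if type j appears at least once. P(Xⱼ=1) = 1 − ((4−1)/4)^5 = 781/1024.
E[#distinct] = 4·781/1024 = 781/256.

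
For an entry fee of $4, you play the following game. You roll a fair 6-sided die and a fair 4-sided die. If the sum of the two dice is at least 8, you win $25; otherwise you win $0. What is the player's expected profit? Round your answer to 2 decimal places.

$2.25

E[payout] = (3/4)·0 + (1/4)·25 = 25/4
Expected profit = 25/4 − 4 = 9/4 ≈ $2.25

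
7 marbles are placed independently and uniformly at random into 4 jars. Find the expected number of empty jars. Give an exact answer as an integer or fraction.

Let Xⱼ=1 if jar j is empty. P(Xⱼ=1) = ((4-1)/4)^7 = 2187/16384.
By linearity, E[#empty] = 4·2187/16384 = 2187/4096.

2187/4096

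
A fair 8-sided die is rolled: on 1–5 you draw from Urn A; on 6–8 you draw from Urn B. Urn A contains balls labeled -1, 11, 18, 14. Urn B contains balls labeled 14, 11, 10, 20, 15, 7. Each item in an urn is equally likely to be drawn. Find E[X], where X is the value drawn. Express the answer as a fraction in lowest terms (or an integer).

91/8

E[X | Urn A] = (-1 + 11 + 18 + 14)/4 = 21/2
E[X | Urn B] = (14 + 11 + 10 + 20 + 15 + 7)/6 = 77/6
E[X] = (5/8)·21/2 + (3/8)·77/6 = 91/8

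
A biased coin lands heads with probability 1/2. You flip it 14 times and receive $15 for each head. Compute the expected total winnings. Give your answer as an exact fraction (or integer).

$105

E[#heads] = 14·1/2 = 7 (linearity over flips).
E[winnings] = 15·7 = 105.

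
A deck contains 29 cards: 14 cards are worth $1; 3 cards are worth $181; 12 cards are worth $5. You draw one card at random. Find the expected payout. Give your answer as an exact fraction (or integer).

617/29 dollars

E[payout] = (14/29)·1 + (3/29)·181 + (12/29)·5 = 617/29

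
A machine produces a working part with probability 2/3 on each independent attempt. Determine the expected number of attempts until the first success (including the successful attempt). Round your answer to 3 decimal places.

1.500

For a geometric distribution, E[trials] = 1/p = 1/(2/3) = 3/2.
≈ 1.500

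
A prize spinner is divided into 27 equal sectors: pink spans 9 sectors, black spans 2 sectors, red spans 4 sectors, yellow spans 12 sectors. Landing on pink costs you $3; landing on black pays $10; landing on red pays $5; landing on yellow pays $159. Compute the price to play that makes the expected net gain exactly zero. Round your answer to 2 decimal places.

$71.15

E[payout] = (9/27)·(-3) + (2/27)·10 + (4/27)·5 + (12/27)·159 = 1921/27
Fair fee = E[payout] = 1921/27 ≈ $71.15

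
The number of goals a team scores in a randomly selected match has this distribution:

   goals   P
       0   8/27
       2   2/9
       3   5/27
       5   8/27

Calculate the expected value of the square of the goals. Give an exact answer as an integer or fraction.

E[X²] = (8/27)·0 + (2/9)·4 + (5/27)·9 + (8/27)·25
     = 269/27

269/27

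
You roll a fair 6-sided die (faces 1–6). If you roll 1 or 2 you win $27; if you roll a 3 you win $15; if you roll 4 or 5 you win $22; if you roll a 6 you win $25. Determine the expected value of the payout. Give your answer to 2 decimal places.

E[payout] = (1/6)·15 + (1/3)·22 + (1/6)·25 + (1/3)·27 = 23
≈ $23.00

$23.00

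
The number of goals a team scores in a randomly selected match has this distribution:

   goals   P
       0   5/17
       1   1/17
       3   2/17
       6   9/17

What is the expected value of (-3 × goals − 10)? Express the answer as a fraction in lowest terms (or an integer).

E[-3x-10] = (5/17)·(-10) + (1/17)·(-13) + (2/17)·(-19) + (9/17)·(-28)
     = -353/17

-353/17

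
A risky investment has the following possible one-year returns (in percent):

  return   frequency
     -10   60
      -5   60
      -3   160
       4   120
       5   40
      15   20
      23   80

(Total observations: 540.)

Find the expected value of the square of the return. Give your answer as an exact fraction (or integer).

Total = 540, so P(return=-10) = 60/540, etc.
E[X²] = (1/9)·100 + (1/9)·25 + (8/27)·9 + (2/9)·16 + (2/27)·25 + (1/27)·225 + (4/27)·529
     = 326/3

326/3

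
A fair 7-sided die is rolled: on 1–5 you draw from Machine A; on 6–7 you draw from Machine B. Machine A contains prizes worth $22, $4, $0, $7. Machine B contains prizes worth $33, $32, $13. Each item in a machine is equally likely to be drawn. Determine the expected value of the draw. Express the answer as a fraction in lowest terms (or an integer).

373/28 dollars

E[X | Machine A] = (22 + 4 + 0 + 7)/4 = 33/4
E[X | Machine B] = (33 + 32 + 13)/3 = 26
E[X] = (5/7)·33/4 + (2/7)·26 = 373/28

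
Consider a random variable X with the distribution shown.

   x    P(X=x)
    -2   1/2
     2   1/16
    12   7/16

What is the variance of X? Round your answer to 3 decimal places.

E[X] = (1/2)·(-2) + (1/16)·2 + (7/16)·12 = 35/8
E[X²] = (1/2)·4 + (1/16)·4 + (7/16)·144 = 261/4
Var(X) = 261/4 − (35/8)² = 2951/64 ≈ 46.109

46.109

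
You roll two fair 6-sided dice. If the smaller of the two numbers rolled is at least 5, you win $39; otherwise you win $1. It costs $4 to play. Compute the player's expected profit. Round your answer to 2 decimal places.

E[payout] = (8/9)·1 + (1/9)·39 = 47/9
Expected profit = 47/9 − 4 = 11/9 ≈ $1.22

$1.22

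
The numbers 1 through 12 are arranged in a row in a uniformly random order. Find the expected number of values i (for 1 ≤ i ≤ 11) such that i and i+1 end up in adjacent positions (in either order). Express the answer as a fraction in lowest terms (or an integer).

For each i ∈ {1,…,11}, let Xᵢ = 1 if i and i+1 are adjacent. P(Xᵢ=1) = 2·(12−1)!/12! = 2/12.
By linearity, E[ΣXᵢ] = (11)·(2/12) = 11/6.

11/6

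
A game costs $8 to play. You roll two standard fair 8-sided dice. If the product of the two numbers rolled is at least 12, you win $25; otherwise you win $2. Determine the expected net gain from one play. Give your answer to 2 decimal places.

$8.73

E[payout] = (23/64)·2 + (41/64)·25 = 1071/64
Expected profit = 1071/64 − 8 = 559/64 ≈ $8.73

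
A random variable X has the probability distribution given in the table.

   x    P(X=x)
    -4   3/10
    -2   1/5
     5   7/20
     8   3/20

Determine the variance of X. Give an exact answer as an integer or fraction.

8851/400

E[X] = (3/10)·(-4) + (1/5)·(-2) + (7/20)·5 + (3/20)·8 = 27/20
E[X²] = (3/10)·16 + (1/5)·4 + (7/20)·25 + (3/20)·64 = 479/20
Var(X) = 479/20 − (27/20)² = 8851/400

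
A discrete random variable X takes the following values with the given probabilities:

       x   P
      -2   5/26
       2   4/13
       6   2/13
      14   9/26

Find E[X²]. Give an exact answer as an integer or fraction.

E[X²] = (5/26)·4 + (4/13)·4 + (2/13)·36 + (9/26)·196
     = 980/13

980/13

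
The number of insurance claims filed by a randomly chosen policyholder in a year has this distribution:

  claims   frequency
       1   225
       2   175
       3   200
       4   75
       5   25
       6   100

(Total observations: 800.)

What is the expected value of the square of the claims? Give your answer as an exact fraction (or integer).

163/16

Total = 800, so P(claims=1) = 225/800, etc.
E[X²] = (9/32)·1 + (7/32)·4 + (1/4)·9 + (3/32)·16 + (1/32)·25 + (1/8)·36
     = 163/16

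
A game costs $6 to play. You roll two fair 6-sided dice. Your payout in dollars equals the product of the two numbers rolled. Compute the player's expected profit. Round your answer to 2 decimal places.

$6.25

Distribution of the product of the two numbers rolled: 1 w.p. 1/36, 2 w.p. 1/18, 3 w.p. 1/18, 4 w.p. 1/12, 5 w.p. 1/18, 6 w.p. 1/9, …
E[payout] = (1/36)·1 + (1/18)·2 + (1/18)·3 + (1/12)·4 + (1/18)·5 + (1/9)·6 + (1/18)·8 + (1/36)·9 + (1/18)·10 + (1/9)·12 + (1/18)·15 + (1/36)·16 + (1/18)·18 + (1/18)·20 + (1/18)·24 + (1/36)·25 + (1/18)·30 + (1/36)·36 = 49/4
Expected profit = 49/4 − 6 = 25/4 ≈ $6.25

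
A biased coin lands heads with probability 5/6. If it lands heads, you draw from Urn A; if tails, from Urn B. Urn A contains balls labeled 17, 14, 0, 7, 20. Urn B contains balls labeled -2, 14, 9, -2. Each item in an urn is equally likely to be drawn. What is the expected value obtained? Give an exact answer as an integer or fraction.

251/24

E[X | Urn A] = (17 + 14 + 0 + 7 + 20)/5 = 58/5
E[X | Urn B] = (-2 + 14 + 9 − 2)/4 = 19/4
E[X] = (5/6)·58/5 + (1/6)·19/4 = 251/24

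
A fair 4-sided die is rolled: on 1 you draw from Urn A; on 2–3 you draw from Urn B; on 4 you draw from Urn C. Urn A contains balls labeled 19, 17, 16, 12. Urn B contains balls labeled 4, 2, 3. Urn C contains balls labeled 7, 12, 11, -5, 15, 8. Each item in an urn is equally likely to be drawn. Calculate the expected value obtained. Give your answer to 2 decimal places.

E[X | Urn A] = (19 + 17 + 16 + 12)/4 = 16
E[X | Urn B] = (4 + 2 + 3)/3 = 3
E[X | Urn C] = (7 + 12 + 11 − 5 + 15 + 8)/6 = 8
E[X] = (1/4)·16 + (1/2)·3 + (1/4)·8 = 15/2 ≈ 7.50

7.50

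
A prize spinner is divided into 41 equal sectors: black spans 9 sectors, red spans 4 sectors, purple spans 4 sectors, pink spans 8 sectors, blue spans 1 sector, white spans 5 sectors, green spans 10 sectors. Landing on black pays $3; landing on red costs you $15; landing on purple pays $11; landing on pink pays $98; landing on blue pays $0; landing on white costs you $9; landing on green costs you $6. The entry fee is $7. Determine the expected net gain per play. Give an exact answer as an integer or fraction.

E[payout] = (9/41)·3 + (4/41)·(-15) + (4/41)·11 + (8/41)·98 + (1/41)·0 + (5/41)·(-9) + (10/41)·(-6) = 690/41
Expected profit = 690/41 − 7 = 403/41

403/41 dollars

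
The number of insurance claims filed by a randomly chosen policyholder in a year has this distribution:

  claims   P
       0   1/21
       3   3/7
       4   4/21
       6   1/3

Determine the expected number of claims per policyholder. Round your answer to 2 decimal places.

E[X] = (1/21)·0 + (3/7)·3 + (4/21)·4 + (1/3)·6
     = 85/21 ≈ 4.05

4.05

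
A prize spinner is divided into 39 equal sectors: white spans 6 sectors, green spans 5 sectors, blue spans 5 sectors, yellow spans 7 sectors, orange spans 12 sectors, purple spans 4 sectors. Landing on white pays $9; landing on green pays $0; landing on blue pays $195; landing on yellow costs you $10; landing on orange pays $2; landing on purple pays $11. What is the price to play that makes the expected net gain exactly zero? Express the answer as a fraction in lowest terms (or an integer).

79/3 dollars

E[payout] = (6/39)·9 + (5/39)·0 + (5/39)·195 + (7/39)·(-10) + (12/39)·2 + (4/39)·11 = 79/3
Fair fee = E[payout] = 79/3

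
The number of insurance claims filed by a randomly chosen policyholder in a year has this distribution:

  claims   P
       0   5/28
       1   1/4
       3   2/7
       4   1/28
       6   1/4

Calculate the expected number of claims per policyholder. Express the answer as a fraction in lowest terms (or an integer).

11/4

E[X] = (5/28)·0 + (1/4)·1 + (2/7)·3 + (1/28)·4 + (1/4)·6
     = 11/4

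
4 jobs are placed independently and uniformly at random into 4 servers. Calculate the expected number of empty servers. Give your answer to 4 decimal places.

Let Xⱼ=1 if server j is empty. P(Xⱼ=1) = ((4-1)/4)^4 = 81/256.
By linearity, E[#empty] = 4·81/256 = 81/64.
≈ 1.2656

1.2656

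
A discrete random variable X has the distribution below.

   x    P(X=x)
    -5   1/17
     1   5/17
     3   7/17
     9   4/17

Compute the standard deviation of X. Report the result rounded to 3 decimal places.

E[X] = 57/17, E[X²] = 417/17
Var(X) = E[X²] − (E[X])² = 417/17 − 3249/289 = 3840/289
SD(X) = √(3840/289) ≈ 3.645

3.645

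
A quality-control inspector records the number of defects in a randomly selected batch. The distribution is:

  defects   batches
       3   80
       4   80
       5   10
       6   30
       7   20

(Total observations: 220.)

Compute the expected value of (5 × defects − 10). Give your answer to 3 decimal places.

Total = 220, so P(defects=3) = 80/220, etc.
E[5x-10] = (4/11)·5 + (4/11)·10 + (1/22)·15 + (3/22)·20 + (1/11)·25
     = 245/22 ≈ 11.136

11.136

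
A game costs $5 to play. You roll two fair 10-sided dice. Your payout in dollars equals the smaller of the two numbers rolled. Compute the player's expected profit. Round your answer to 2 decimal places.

-$1.15

Distribution of the smaller of the two numbers rolled: 1 w.p. 19/100, 2 w.p. 17/100, 3 w.p. 3/20, 4 w.p. 13/100, 5 w.p. 11/100, 6 w.p. 9/100, …
E[payout] = (19/100)·1 + (17/100)·2 + (3/20)·3 + (13/100)·4 + (11/100)·5 + (9/100)·6 + (7/100)·7 + (1/20)·8 + (3/100)·9 + (1/100)·10 = 77/20
Expected profit = 77/20 − 5 = -23/20 ≈ -$1.15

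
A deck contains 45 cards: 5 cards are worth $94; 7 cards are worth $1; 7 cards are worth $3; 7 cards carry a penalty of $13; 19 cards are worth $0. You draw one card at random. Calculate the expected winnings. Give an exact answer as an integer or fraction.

407/45 dollars

E[payout] = (5/45)·94 + (7/45)·1 + (7/45)·3 + (7/45)·(-13) + (19/45)·0 = 407/45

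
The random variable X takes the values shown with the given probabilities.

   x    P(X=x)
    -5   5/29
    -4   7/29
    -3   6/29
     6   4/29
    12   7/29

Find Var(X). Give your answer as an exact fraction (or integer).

40478/841

E[X] = (5/29)·(-5) + (7/29)·(-4) + (6/29)·(-3) + (4/29)·6 + (7/29)·12 = 37/29
E[X²] = (5/29)·25 + (7/29)·16 + (6/29)·9 + (4/29)·36 + (7/29)·144 = 1443/29
Var(X) = 1443/29 − (37/29)² = 40478/841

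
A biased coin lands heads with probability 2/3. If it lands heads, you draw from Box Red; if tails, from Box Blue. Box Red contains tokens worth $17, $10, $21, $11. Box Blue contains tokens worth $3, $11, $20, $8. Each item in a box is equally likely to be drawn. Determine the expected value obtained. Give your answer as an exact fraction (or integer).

E[X | Box Red] = (17 + 10 + 21 + 11)/4 = 59/4
E[X | Box Blue] = (3 + 11 + 20 + 8)/4 = 21/2
E[X] = (2/3)·59/4 + (1/3)·21/2 = 40/3

40/3 dollars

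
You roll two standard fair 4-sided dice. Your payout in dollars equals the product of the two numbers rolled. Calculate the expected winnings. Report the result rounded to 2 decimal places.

Distribution of the product of the two numbers rolled: 1 w.p. 1/16, 2 w.p. 1/8, 3 w.p. 1/8, 4 w.p. 3/16, 6 w.p. 1/8, 8 w.p. 1/8, …
E[payout] = (1/16)·1 + (1/8)·2 + (1/8)·3 + (3/16)·4 + (1/8)·6 + (1/8)·8 + (1/16)·9 + (1/8)·12 + (1/16)·16 = 25/4
≈ $6.25

$6.25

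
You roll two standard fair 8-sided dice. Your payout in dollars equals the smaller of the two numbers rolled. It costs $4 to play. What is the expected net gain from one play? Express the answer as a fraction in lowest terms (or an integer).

Distribution of the smaller of the two numbers rolled: 1 w.p. 15/64, 2 w.p. 13/64, 3 w.p. 11/64, 4 w.p. 9/64, 5 w.p. 7/64, 6 w.p. 5/64, …
E[payout] = (15/64)·1 + (13/64)·2 + (11/64)·3 + (9/64)·4 + (7/64)·5 + (5/64)·6 + (3/64)·7 + (1/64)·8 = 51/16
Expected profit = 51/16 − 4 = -13/16

-13/16 dollars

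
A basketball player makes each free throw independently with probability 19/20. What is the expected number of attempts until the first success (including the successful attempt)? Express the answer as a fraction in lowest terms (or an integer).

For a geometric distribution, E[trials] = 1/p = 1/(19/20) = 20/19.

20/19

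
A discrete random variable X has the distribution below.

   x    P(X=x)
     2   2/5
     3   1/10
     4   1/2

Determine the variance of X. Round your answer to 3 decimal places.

0.890

E[X] = (2/5)·2 + (1/10)·3 + (1/2)·4 = 31/10
E[X²] = (2/5)·4 + (1/10)·9 + (1/2)·16 = 21/2
Var(X) = 21/2 − (31/10)² = 89/100 ≈ 0.890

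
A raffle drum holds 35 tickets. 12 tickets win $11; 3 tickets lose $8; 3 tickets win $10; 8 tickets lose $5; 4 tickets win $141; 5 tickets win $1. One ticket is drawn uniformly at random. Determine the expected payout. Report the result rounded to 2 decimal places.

E[payout] = (12/35)·11 + (3/35)·(-8) + (3/35)·10 + (8/35)·(-5) + (4/35)·141 + (5/35)·1 = 667/35
≈ $19.06

$19.06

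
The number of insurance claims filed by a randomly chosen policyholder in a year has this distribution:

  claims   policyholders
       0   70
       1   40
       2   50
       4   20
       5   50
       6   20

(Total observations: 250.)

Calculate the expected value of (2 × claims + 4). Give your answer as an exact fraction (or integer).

218/25

Total = 250, so P(claims=0) = 70/250, etc.
E[2x+4] = (7/25)·4 + (4/25)·6 + (1/5)·8 + (2/25)·12 + (1/5)·14 + (2/25)·16
     = 218/25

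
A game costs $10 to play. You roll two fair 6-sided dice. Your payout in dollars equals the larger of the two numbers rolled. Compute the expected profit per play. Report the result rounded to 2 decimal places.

-$5.53

Distribution of the larger of the two numbers rolled: 1 w.p. 1/36, 2 w.p. 1/12, 3 w.p. 5/36, 4 w.p. 7/36, 5 w.p. 1/4, 6 w.p. 11/36
E[payout] = (1/36)·1 + (1/12)·2 + (5/36)·3 + (7/36)·4 + (1/4)·5 + (11/36)·6 = 161/36
Expected profit = 161/36 − 10 = -199/36 ≈ -$5.53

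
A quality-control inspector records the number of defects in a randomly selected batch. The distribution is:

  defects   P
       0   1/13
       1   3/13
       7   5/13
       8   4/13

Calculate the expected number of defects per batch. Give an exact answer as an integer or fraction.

E[X] = (1/13)·0 + (3/13)·1 + (5/13)·7 + (4/13)·8
     = 70/13

70/13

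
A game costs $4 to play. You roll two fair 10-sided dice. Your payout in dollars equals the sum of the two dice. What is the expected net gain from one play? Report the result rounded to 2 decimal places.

$7.00

Distribution of the sum of the two dice: 2 w.p. 1/100, 3 w.p. 1/50, 4 w.p. 3/100, 5 w.p. 1/25, 6 w.p. 1/20, 7 w.p. 3/50, …
E[payout] = (1/100)·2 + (1/50)·3 + (3/100)·4 + (1/25)·5 + (1/20)·6 + (3/50)·7 + (7/100)·8 + (2/25)·9 + (9/100)·10 + (1/10)·11 + (9/100)·12 + (2/25)·13 + (7/100)·14 + (3/50)·15 + (1/20)·16 + (1/25)·17 + (3/100)·18 + (1/50)·19 + (1/100)·20 = 11
Expected profit = 11 − 4 = 7 ≈ $7.00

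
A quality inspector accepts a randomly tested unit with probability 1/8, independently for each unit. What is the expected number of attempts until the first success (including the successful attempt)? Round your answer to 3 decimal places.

For a geometric distribution, E[trials] = 1/p = 1/(1/8) = 8.
≈ 8.000

8.000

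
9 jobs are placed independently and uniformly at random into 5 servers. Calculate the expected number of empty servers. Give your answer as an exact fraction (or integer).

262144/390625

Let Xⱼ=1 if server j is empty. P(Xⱼ=1) = ((5-1)/5)^9 = 262144/1953125.
By linearity, E[#empty] = 5·262144/1953125 = 262144/390625.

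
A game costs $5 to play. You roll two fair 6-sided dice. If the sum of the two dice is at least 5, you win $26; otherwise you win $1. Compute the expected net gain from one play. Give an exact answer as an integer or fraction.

101/6 dollars

E[payout] = (1/6)·1 + (5/6)·26 = 131/6
Expected profit = 131/6 − 5 = 101/6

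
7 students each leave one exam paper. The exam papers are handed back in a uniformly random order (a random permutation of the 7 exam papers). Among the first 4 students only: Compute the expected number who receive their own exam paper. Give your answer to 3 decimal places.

0.571

Let Xᵢ = 1 if person i gets their own exam paper. For each i, P(Xᵢ=1) = 1/7.
By linearity of expectation, E[X₁+…+X_4] = 4·(1/7) = 4/7.
≈ 0.571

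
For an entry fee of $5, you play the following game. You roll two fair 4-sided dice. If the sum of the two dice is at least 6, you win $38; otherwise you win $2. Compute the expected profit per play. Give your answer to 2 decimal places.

$10.50

E[payout] = (5/8)·2 + (3/8)·38 = 31/2
Expected profit = 31/2 − 5 = 21/2 ≈ $10.50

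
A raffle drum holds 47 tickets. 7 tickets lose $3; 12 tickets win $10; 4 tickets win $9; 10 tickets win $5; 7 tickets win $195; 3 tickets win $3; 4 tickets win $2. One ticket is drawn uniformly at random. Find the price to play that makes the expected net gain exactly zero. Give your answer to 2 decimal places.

$33.34

E[payout] = (7/47)·(-3) + (12/47)·10 + (4/47)·9 + (10/47)·5 + (7/47)·195 + (3/47)·3 + (4/47)·2 = 1567/47
Fair fee = E[payout] = 1567/47 ≈ $33.34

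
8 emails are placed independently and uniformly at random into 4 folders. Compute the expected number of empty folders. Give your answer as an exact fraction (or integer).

Let Xⱼ=1 if folder j is empty. P(Xⱼ=1) = ((4-1)/4)^8 = 6561/65536.
By linearity, E[#empty] = 4·6561/65536 = 6561/16384.

6561/16384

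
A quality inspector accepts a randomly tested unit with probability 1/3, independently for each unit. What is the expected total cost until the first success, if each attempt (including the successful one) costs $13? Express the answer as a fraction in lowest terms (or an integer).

$39

E[#attempts] = 1/p = 3; E[cost] = 13·3 = 39.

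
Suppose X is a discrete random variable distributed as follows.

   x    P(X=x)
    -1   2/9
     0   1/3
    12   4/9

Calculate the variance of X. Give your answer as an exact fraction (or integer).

3086/81

E[X] = (2/9)·(-1) + (1/3)·0 + (4/9)·12 = 46/9
E[X²] = (2/9)·1 + (1/3)·0 + (4/9)·144 = 578/9
Var(X) = 578/9 − (46/9)² = 3086/81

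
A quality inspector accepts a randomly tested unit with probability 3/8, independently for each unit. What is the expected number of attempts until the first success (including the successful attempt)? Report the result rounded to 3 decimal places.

For a geometric distribution, E[trials] = 1/p = 1/(3/8) = 8/3.
≈ 2.667

2.667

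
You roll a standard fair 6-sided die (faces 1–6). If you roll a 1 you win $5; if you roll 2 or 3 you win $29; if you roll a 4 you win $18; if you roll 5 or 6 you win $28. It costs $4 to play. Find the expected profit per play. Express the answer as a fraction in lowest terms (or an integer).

113/6 dollars

E[payout] = (1/6)·5 + (1/6)·18 + (1/3)·28 + (1/3)·29 = 137/6
Expected profit = 137/6 − 4 = 113/6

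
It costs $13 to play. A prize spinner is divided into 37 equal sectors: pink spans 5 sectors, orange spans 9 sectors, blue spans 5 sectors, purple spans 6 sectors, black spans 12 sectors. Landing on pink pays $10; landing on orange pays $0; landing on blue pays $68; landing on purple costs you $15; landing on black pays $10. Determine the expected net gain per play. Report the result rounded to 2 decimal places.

E[payout] = (5/37)·10 + (9/37)·0 + (5/37)·68 + (6/37)·(-15) + (12/37)·10 = 420/37
Expected profit = 420/37 − 13 = -61/37 ≈ -$1.65

-$1.65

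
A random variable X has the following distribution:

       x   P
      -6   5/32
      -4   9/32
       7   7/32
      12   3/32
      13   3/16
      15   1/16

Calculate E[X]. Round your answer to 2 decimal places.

E[X] = (5/32)·(-6) + (9/32)·(-4) + (7/32)·7 + (3/32)·12 + (3/16)·13 + (1/16)·15
     = 127/32 ≈ 3.97

3.97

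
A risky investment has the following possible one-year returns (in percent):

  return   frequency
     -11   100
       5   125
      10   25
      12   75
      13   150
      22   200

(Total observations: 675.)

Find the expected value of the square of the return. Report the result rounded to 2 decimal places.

223.22

Total = 675, so P(return=-11) = 100/675, etc.
E[X²] = (4/27)·121 + (5/27)·25 + (1/27)·100 + (1/9)·144 + (2/9)·169 + (8/27)·484
     = 2009/9 ≈ 223.22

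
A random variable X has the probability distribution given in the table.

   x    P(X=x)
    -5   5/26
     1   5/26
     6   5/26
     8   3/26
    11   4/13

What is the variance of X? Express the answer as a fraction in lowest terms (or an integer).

5834/169

E[X] = (5/26)·(-5) + (5/26)·1 + (5/26)·6 + (3/26)·8 + (4/13)·11 = 61/13
E[X²] = (5/26)·25 + (5/26)·1 + (5/26)·36 + (3/26)·64 + (4/13)·121 = 735/13
Var(X) = 735/13 − (61/13)² = 5834/169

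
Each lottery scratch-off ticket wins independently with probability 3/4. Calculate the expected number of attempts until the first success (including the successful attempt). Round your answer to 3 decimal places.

1.333

For a geometric distribution, E[trials] = 1/p = 1/(3/4) = 4/3.
≈ 1.333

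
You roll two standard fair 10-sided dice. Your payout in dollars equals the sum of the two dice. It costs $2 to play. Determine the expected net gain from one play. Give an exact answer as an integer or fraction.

$9

Distribution of the sum of the two dice: 2 w.p. 1/100, 3 w.p. 1/50, 4 w.p. 3/100, 5 w.p. 1/25, 6 w.p. 1/20, 7 w.p. 3/50, …
E[payout] = (1/100)·2 + (1/50)·3 + (3/100)·4 + (1/25)·5 + (1/20)·6 + (3/50)·7 + (7/100)·8 + (2/25)·9 + (9/100)·10 + (1/10)·11 + (9/100)·12 + (2/25)·13 + (7/100)·14 + (3/50)·15 + (1/20)·16 + (1/25)·17 + (3/100)·18 + (1/50)·19 + (1/100)·20 = 11
Expected profit = 11 − 2 = 9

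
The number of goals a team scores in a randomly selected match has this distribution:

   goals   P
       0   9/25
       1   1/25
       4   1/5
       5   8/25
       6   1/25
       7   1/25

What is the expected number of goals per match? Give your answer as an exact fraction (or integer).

74/25

E[X] = (9/25)·0 + (1/25)·1 + (1/5)·4 + (8/25)·5 + (1/25)·6 + (1/25)·7
     = 74/25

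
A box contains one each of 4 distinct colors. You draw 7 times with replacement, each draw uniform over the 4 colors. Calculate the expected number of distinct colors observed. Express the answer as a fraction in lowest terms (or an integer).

Let Xⱼ=1 if type j appears at least once. P(Xⱼ=1) = 1 − ((4−1)/4)^7 = 14197/16384.
E[#distinct] = 4·14197/16384 = 14197/4096.

14197/4096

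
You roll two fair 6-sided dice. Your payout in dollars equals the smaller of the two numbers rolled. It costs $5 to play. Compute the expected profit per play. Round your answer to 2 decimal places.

Distribution of the smaller of the two numbers rolled: 1 w.p. 11/36, 2 w.p. 1/4, 3 w.p. 7/36, 4 w.p. 5/36, 5 w.p. 1/12, 6 w.p. 1/36
E[payout] = (11/36)·1 + (1/4)·2 + (7/36)·3 + (5/36)·4 + (1/12)·5 + (1/36)·6 = 91/36
Expected profit = 91/36 − 5 = -89/36 ≈ -$2.47

-$2.47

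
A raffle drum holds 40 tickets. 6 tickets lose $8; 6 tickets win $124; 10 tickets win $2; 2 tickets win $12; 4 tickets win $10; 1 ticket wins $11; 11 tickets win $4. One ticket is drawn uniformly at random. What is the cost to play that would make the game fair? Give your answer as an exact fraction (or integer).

167/8 dollars

E[payout] = (6/40)·(-8) + (6/40)·124 + (10/40)·2 + (2/40)·12 + (4/40)·10 + (1/40)·11 + (11/40)·4 = 167/8
Fair fee = E[payout] = 167/8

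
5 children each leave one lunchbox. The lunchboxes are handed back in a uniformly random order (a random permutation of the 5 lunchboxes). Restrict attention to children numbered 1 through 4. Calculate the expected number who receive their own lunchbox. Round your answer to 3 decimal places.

Let Xᵢ = 1 if person i gets their own lunchbox. For each i, P(Xᵢ=1) = 1/5.
By linearity of expectation, E[X₁+…+X_4] = 4·(1/5) = 4/5.
≈ 0.800

0.800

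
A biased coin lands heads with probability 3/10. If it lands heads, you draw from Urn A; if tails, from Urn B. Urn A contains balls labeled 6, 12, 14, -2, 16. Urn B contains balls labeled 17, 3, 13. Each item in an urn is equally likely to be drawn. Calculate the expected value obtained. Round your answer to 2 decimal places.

E[X | Urn A] = (6 + 12 + 14 − 2 + 16)/5 = 46/5
E[X | Urn B] = (17 + 3 + 13)/3 = 11
E[X] = (3/10)·46/5 + (7/10)·11 = 523/50 ≈ 10.46

10.46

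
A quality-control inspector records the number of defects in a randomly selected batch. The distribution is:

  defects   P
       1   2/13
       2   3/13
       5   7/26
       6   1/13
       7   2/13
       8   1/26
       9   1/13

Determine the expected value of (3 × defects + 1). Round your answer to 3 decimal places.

E[3x+1] = (2/13)·4 + (3/13)·7 + (7/26)·16 + (1/13)·19 + (2/13)·22 + (1/26)·25 + (1/13)·28
     = 29/2 ≈ 14.500

14.500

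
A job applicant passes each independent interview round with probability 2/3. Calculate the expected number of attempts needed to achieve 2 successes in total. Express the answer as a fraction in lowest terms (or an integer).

3

By linearity (sum of 2 independent geometric waits), E[trials] = 2/p = 2/(2/3) = 3.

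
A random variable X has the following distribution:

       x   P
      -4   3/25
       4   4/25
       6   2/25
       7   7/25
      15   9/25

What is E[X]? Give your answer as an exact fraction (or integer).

8

E[X] = (3/25)·(-4) + (4/25)·4 + (2/25)·6 + (7/25)·7 + (9/25)·15
     = 8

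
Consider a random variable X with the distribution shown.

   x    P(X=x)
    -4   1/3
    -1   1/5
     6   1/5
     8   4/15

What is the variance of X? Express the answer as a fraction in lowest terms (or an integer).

E[X] = (1/3)·(-4) + (1/5)·(-1) + (1/5)·6 + (4/15)·8 = 9/5
E[X²] = (1/3)·16 + (1/5)·1 + (1/5)·36 + (4/15)·64 = 149/5
Var(X) = 149/5 − (9/5)² = 664/25

664/25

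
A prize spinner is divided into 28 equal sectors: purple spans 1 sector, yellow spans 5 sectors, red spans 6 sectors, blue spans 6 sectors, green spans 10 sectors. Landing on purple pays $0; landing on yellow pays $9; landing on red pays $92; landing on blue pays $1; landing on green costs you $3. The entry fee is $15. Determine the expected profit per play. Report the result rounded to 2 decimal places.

$5.46

E[payout] = (1/28)·0 + (5/28)·9 + (6/28)·92 + (6/28)·1 + (10/28)·(-3) = 573/28
Expected profit = 573/28 − 15 = 153/28 ≈ $5.46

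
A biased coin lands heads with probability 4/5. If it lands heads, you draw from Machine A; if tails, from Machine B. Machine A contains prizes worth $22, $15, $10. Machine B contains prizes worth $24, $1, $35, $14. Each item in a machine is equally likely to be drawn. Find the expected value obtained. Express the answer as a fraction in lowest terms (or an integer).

E[X | Machine A] = (22 + 15 + 10)/3 = 47/3
E[X | Machine B] = (24 + 1 + 35 + 14)/4 = 37/2
E[X] = (4/5)·47/3 + (1/5)·37/2 = 487/30

487/30 dollars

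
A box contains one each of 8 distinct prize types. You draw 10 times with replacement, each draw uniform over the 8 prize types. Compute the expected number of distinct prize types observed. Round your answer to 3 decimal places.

5.895

Let Xⱼ=1 if type j appears at least once. P(Xⱼ=1) = 1 − ((8−1)/8)^10 = 791266575/1073741824.
E[#distinct] = 8·791266575/1073741824 = 791266575/134217728.
≈ 5.895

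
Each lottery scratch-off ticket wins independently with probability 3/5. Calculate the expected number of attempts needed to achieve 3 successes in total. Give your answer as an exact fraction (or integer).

By linearity (sum of 3 independent geometric waits), E[trials] = 3/p = 3/(3/5) = 5.

5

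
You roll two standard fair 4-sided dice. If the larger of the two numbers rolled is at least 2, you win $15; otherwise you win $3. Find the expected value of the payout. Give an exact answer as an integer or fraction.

E[payout] = (1/16)·3 + (15/16)·15 = 57/4

57/4 dollars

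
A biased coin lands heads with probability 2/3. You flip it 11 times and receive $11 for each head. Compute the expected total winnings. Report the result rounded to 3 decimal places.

E[#heads] = 11·2/3 = 22/3 (linearity over flips).
E[winnings] = 11·22/3 = 242/3.
≈ 80.667

$80.667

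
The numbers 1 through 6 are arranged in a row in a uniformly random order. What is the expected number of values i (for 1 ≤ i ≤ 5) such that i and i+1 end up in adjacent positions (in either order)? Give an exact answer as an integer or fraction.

For each i ∈ {1,…,5}, let Xᵢ = 1 if i and i+1 are adjacent. P(Xᵢ=1) = 2·(6−1)!/6! = 2/6.
By linearity, E[ΣXᵢ] = (5)·(2/6) = 5/3.

5/3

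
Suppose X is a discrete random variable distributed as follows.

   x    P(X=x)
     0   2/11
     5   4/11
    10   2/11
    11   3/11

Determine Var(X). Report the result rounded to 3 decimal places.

16.231

E[X] = (2/11)·0 + (4/11)·5 + (2/11)·10 + (3/11)·11 = 73/11
E[X²] = (2/11)·0 + (4/11)·25 + (2/11)·100 + (3/11)·121 = 663/11
Var(X) = 663/11 − (73/11)² = 1964/121 ≈ 16.231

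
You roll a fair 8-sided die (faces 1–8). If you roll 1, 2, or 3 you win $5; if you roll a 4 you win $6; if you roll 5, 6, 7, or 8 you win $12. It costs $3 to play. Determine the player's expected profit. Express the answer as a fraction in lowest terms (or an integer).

45/8 dollars

E[payout] = (3/8)·5 + (1/8)·6 + (1/2)·12 = 69/8
Expected profit = 69/8 − 3 = 45/8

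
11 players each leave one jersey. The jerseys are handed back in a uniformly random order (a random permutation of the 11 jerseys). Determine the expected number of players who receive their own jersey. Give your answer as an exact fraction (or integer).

Let Xᵢ = 1 if person i gets their own jersey. For each i, P(Xᵢ=1) = 1/11.
By linearity of expectation, E[X₁+…+X_11] = 11·(1/11) = 1.

1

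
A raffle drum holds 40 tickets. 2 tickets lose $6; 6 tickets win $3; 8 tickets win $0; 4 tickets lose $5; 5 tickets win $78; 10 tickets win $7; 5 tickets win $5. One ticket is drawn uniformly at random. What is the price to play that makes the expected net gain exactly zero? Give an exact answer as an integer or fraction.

471/40 dollars

E[payout] = (2/40)·(-6) + (6/40)·3 + (8/40)·0 + (4/40)·(-5) + (5/40)·78 + (10/40)·7 + (5/40)·5 = 471/40
Fair fee = E[payout] = 471/40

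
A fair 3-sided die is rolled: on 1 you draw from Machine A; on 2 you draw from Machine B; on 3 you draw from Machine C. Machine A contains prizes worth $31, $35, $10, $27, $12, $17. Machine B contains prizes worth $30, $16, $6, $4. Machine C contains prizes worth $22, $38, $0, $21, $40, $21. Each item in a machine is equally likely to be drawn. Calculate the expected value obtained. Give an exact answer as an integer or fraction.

179/9 dollars

E[X | Machine A] = (31 + 35 + 10 + 27 + 12 + 17)/6 = 22
E[X | Machine B] = (30 + 16 + 6 + 4)/4 = 14
E[X | Machine C] = (22 + 38 + 0 + 21 + 40 + 21)/6 = 71/3
E[X] = (1/3)·22 + (1/3)·14 + (1/3)·71/3 = 179/9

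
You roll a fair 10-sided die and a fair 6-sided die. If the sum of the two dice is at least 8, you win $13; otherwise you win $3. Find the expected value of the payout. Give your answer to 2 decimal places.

E[payout] = (7/20)·3 + (13/20)·13 = 19/2
≈ $9.50

$9.50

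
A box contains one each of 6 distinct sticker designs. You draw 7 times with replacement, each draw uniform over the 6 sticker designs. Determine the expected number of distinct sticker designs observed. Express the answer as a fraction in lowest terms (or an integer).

201811/46656

Let Xⱼ=1 if type j appears at least once. P(Xⱼ=1) = 1 − ((6−1)/6)^7 = 201811/279936.
E[#distinct] = 6·201811/279936 = 201811/46656.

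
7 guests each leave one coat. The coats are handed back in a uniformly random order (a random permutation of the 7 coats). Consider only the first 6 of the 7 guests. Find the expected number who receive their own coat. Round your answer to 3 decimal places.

0.857

Let Xᵢ = 1 if person i gets their own coat. For each i, P(Xᵢ=1) = 1/7.
By linearity of expectation, E[X₁+…+X_6] = 6·(1/7) = 6/7.
≈ 0.857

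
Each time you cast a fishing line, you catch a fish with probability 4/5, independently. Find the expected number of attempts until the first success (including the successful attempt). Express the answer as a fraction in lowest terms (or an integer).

For a geometric distribution, E[trials] = 1/p = 1/(4/5) = 5/4.

5/4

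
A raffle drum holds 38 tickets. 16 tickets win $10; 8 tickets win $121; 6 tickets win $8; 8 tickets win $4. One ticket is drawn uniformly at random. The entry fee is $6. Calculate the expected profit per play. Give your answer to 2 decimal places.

$25.79

E[payout] = (16/38)·10 + (8/38)·121 + (6/38)·8 + (8/38)·4 = 604/19
Expected profit = 604/19 − 6 = 490/19 ≈ $25.79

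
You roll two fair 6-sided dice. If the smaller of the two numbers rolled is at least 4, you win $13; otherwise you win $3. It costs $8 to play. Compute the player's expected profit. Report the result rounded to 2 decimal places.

-$2.50

E[payout] = (3/4)·3 + (1/4)·13 = 11/2
Expected profit = 11/2 − 8 = -5/2 ≈ -$2.50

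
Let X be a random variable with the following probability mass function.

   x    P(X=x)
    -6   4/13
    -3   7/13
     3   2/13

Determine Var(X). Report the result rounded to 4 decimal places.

8.3077

E[X] = (4/13)·(-6) + (7/13)·(-3) + (2/13)·3 = -3
E[X²] = (4/13)·36 + (7/13)·9 + (2/13)·9 = 225/13
Var(X) = 225/13 − (-3)² = 108/13 ≈ 8.3077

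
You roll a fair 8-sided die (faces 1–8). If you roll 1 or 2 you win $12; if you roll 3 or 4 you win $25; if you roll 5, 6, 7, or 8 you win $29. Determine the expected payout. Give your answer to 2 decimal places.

E[payout] = (1/4)·12 + (1/4)·25 + (1/2)·29 = 95/4
≈ $23.75

$23.75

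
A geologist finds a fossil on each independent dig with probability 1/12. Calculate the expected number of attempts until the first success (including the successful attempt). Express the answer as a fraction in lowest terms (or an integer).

For a geometric distribution, E[trials] = 1/p = 1/(1/12) = 12.

12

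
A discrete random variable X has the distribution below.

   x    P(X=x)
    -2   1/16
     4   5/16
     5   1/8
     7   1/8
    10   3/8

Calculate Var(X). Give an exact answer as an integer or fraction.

E[X] = (1/16)·(-2) + (5/16)·4 + (1/8)·5 + (1/8)·7 + (3/8)·10 = 51/8
E[X²] = (1/16)·4 + (5/16)·16 + (1/8)·25 + (1/8)·49 + (3/8)·100 = 52
Var(X) = 52 − (51/8)² = 727/64

727/64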